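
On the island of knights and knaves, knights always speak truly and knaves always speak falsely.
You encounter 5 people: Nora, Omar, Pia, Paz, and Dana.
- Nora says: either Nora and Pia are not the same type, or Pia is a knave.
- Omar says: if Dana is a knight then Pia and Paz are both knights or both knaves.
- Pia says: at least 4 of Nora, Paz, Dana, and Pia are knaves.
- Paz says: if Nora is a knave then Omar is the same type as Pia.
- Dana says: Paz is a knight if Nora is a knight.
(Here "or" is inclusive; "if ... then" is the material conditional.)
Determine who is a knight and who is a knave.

Nora is a knight, Omar is a knave, Pia is a knave, Paz is a knight, and Dana is a knight.

Nora is a knight, and the claim "either Nora and Pia are not the same type, or Pia is a knave" is indeed true.
Omar is a knave, and the claim "if Dana is a knight then Pia and Paz are both knights or both knaves" is indeed false.
Pia is a knave, so "at least 4 of Nora, Paz, Dana, and Pia are knaves" must be false — and it is.
Since Paz is a knight, "if Nora is a knave then Omar is the same type as Pia" needs to be true, which holds.
Dana is a knight, so "Paz is a knight if Nora is a knight" must be true — and it is.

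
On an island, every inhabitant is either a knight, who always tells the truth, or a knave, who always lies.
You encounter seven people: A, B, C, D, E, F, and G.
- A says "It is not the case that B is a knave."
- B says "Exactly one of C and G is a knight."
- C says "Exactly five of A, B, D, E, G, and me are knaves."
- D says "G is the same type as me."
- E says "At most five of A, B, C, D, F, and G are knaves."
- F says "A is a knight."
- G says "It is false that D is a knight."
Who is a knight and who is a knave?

A is a knight, B is a knight, C is a knave, D is a knave, E is a knight, F is a knight, and G is a knight.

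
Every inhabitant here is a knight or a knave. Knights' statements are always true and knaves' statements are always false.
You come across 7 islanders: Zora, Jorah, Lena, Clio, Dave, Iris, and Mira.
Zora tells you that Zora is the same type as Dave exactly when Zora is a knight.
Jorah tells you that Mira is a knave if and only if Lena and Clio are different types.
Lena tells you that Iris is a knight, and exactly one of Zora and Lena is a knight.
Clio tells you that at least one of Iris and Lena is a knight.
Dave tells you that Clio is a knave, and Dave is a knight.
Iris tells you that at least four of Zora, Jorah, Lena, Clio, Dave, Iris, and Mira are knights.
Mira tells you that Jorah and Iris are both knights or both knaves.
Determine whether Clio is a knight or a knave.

Clio is a knight.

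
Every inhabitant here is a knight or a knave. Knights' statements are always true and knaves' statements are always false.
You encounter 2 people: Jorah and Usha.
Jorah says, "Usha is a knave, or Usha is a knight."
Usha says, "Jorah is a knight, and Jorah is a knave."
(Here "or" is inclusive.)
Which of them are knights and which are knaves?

Jorah is a knight and Usha is a knave.

Since Jorah is a knight, "Usha is a knave, or Usha is a knight" needs to be true, which holds.
Usha (knave): "Jorah is a knight, and Jorah is a knave" — false. ✓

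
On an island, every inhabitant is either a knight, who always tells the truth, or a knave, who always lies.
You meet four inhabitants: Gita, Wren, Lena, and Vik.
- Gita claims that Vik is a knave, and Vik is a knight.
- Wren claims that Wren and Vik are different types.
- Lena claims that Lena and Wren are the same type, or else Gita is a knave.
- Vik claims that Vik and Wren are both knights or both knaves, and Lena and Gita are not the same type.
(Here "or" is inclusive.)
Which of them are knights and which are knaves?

Gita is a knave, Wren is a knight, Lena is a knight, and Vik is a knave.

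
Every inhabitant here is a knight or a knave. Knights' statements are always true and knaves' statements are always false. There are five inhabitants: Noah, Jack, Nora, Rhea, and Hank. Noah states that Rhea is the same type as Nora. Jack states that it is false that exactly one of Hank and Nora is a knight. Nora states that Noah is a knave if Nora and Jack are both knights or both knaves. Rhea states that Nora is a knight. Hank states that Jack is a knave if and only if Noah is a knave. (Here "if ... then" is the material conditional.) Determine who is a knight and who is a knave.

Noah is a knight, Jack is a knave, Nora is a knight, Rhea is a knight, and Hank is a knave.

Noah (knight): "Rhea is the same type as Nora" — True. ✓
Jack (knave): "it is false that exactly one of Hank and Nora is a knight" — False. ✓
As a knight, Nora's statement "Noah is a knave if Nora and Jack are both knights or both knaves" should be True; it is.
Rhea (knight): "Nora is a knight" — True. ✓
Hank is a knave, and the claim "Jack is a knave if and only if Noah is a knave" is indeed False.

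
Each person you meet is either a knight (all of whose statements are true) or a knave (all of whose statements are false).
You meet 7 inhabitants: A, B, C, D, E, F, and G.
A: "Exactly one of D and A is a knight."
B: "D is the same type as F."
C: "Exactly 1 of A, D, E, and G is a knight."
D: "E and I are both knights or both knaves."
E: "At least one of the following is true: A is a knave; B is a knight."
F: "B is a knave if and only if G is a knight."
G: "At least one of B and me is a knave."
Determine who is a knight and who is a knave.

Knights: E, F, and G. Knaves: A, B, C, and D.

A is a knave, so "exactly one of D and A is a knight" must be False — and it is.
B is a knave, so "D is the same type as F" must be False — and it is.
C is a knave, and the claim "exactly 1 of A, D, E, and G is a knight" is indeed False.
D is a knave, so "E and I are both knights or both knaves" must be False — and it is.
E (knight): "at least one of the following is true: A is a knave; B is a knight" — true. ✓
Since F is a knight, "B is a knave if and only if G is a knight" needs to be true, which holds.
G is a knight, so "at least one of B and me is a knave" must be true — and it is.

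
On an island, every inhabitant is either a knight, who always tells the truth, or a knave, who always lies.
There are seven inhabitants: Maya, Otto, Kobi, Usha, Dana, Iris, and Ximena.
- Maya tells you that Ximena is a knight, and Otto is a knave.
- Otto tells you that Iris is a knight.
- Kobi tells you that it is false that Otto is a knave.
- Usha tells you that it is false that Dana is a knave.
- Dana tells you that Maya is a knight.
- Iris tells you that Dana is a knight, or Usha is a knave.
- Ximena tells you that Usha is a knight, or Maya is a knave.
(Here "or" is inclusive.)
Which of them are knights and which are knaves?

Since Maya is a knave, "Ximena is a knight, and Otto is a knave" needs to be False, which holds.
Since Otto is a knight, "Iris is a knight" needs to be true, which holds.
Kobi is a knight, and the claim "it is false that Otto is a knave" is indeed true.
Usha is a knave, so "it is false that Dana is a knave" must be False — and it is.
Dana is a knave, so "Maya is a knight" must be False — and it is.
Iris (knight): "Dana is a knight, or Usha is a knave" — true. ✓
Ximena (knight): "Usha is a knight, or Maya is a knave" — true. ✓

Knights: Otto, Kobi, Iris, and Ximena. Knaves: Maya, Usha, and Dana.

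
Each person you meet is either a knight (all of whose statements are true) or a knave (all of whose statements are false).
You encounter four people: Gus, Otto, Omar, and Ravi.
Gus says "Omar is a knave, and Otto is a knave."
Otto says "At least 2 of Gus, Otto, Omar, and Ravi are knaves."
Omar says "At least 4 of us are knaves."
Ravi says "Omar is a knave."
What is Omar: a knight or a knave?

Omar is a knave.

Consistent assignments: {Gus=knave, Otto=knight, Omar=knave, Ravi=knight}
In every consistent assignment, Omar is a knave.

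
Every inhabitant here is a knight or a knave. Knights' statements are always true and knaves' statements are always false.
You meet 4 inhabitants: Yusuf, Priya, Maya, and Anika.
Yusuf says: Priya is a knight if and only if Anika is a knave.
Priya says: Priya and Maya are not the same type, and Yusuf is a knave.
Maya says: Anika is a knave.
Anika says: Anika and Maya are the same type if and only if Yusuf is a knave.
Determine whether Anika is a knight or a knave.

Consistent assignments: {Yusuf=knight, Priya=knave, Maya=knave, Anika=knight}
In every consistent assignment, Anika is a knight.

Anika is a knight.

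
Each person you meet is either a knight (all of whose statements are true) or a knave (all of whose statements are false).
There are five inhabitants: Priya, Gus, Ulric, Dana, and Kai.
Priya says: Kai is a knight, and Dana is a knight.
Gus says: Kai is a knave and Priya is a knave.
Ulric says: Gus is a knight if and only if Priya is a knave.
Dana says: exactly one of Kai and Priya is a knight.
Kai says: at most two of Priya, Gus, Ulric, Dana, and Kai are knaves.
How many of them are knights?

2

The unique consistent assignment is Priya=knave, Gus=knight, Ulric=knight, Dana=knave, Kai=knave.
That has 2 knights.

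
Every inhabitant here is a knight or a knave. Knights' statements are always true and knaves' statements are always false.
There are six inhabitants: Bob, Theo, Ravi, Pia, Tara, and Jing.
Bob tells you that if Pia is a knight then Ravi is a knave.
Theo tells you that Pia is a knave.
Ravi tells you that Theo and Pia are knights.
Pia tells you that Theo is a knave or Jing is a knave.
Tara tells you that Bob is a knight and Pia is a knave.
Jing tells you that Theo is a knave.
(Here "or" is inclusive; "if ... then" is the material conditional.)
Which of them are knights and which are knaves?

As a knight, Bob's statement "if Pia is a knight then Ravi is a knave" should be true; it is.
Since Theo is a knave, "Pia is a knave" needs to be False, which holds.
Since Ravi is a knave, "Theo and Pia are knights" needs to be False, which holds.
As a knight, Pia's statement "Theo is a knave or Jing is a knave" should be true; it is.
Since Tara is a knave, "Bob is a knight and Pia is a knave" needs to be False, which holds.
Since Jing is a knight, "Theo is a knave" needs to be true, which holds.

Bob is a knight, Theo is a knave, Ravi is a knave, Pia is a knight, Tara is a knave, and Jing is a knight.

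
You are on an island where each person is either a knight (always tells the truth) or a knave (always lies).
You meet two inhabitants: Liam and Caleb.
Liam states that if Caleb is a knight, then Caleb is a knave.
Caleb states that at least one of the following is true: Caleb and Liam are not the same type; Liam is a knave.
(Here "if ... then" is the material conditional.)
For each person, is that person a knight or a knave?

Liam is a knave and Caleb is a knight.

Liam is a knave, and the claim "if Caleb is a knight, then Caleb is a knave" is indeed false.
Caleb is a knight, so "at least one of the following is true: Caleb and Liam are not the same type; Liam is a knave" must be true — and it is.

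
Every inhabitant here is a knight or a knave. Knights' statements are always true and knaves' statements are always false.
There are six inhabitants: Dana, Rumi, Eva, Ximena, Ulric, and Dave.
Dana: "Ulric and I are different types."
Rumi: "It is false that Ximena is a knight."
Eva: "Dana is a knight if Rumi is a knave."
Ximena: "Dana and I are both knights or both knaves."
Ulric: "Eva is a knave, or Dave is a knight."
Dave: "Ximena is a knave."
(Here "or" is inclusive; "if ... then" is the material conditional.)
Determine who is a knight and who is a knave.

Since Dana is a knight, "Ulric and I are different types" needs to be true, which holds.
Rumi is a knave, so "it is false that Ximena is a knight" must be false — and it is.
Eva is a knight; "Dana is a knight if Rumi is a knave" is true, as required.
As a knight, Ximena's statement "Dana and I are both knights or both knaves" should be true; it is.
Since Ulric is a knave, "Eva is a knave, or Dave is a knight" needs to be false, which holds.
Dave is a knave, so "Ximena is a knave" must be false — and it is.

Dana is a knight, Rumi is a knave, Eva is a knight, Ximena is a knight, Ulric is a knave, and Dave is a knave.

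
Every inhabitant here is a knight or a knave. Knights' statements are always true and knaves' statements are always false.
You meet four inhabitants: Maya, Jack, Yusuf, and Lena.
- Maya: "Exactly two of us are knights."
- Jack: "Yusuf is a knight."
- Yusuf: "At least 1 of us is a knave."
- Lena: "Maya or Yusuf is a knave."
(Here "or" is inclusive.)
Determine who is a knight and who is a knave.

As a knave, Maya's statement "exactly two of us are knights" should be false; it is.
Since Jack is a knight, "Yusuf is a knight" needs to be True, which holds.
Yusuf is a knight, so "at least 1 of us is a knave" must be True — and it is.
Lena (knight): "Maya or Yusuf is a knave" — True. ✓

Maya is a knave, Jack is a knight, Yusuf is a knight, and Lena is a knight.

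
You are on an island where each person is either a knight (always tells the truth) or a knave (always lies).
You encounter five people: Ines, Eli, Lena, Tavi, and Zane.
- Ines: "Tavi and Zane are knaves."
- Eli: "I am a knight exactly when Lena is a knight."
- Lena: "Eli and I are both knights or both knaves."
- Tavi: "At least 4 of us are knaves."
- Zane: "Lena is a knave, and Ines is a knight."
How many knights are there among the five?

3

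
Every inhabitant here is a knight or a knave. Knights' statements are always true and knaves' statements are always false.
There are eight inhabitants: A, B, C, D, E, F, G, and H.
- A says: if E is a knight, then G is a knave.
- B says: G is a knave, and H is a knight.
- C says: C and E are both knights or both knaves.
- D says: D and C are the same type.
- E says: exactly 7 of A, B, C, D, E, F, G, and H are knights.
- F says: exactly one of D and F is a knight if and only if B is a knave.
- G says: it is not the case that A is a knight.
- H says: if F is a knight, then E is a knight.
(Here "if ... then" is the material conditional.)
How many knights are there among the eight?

7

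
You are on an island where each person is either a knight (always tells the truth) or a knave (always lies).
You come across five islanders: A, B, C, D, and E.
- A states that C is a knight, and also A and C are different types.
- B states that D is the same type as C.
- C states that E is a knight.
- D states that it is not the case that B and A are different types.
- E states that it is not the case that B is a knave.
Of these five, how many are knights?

The unique consistent assignment is A=knave, B=knave, C=knave, D=knight, E=knave.
That has 1 knight.

1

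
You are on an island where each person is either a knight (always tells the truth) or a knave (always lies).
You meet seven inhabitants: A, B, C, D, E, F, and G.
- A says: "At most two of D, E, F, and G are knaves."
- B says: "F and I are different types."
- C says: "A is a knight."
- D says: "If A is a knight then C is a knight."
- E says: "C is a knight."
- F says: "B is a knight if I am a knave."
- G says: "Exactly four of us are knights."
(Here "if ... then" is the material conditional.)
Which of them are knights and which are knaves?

A (knave): "at most two of D, E, F, and G are knaves" — False. ✓
B is a knave, and the claim "F and I are different types" is indeed False.
As a knave, C's statement "A is a knight" should be False; it is.
D is a knight, and the claim "if A is a knight then C is a knight" is indeed true.
Since E is a knave, "C is a knight" needs to be False, which holds.
Since F is a knave, "B is a knight if I am a knave" needs to be False, which holds.
Since G is a knave, "exactly four of us are knights" needs to be False, which holds.

A is a knave, B is a knave, C is a knave, D is a knight, E is a knave, F is a knave, and G is a knave.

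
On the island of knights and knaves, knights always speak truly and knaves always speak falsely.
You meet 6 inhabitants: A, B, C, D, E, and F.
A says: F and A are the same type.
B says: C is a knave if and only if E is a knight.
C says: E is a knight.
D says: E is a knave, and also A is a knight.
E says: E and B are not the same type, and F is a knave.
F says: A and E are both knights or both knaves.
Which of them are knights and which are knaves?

As a knave, A's statement "F and A are the same type" should be False; it is.
As a knave, B's statement "C is a knave if and only if E is a knight" should be False; it is.
As a knave, C's statement "E is a knight" should be False; it is.
Since D is a knave, "E is a knave, and also A is a knight" needs to be False, which holds.
E is a knave, and the claim "E and B are not the same type, and F is a knave" is indeed False.
F is a knight; "A and E are both knights or both knaves" is True, as required.

A is a knave, B is a knave, C is a knave, D is a knave, E is a knave, and F is a knight.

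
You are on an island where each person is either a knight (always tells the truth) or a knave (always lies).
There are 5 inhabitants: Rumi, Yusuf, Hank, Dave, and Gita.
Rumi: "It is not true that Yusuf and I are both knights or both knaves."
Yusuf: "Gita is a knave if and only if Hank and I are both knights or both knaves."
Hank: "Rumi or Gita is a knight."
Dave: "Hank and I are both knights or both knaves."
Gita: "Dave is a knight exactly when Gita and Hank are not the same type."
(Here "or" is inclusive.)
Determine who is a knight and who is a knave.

Rumi is a knight, Yusuf is a knave, Hank is a knight, Dave is a knave, and Gita is a knave.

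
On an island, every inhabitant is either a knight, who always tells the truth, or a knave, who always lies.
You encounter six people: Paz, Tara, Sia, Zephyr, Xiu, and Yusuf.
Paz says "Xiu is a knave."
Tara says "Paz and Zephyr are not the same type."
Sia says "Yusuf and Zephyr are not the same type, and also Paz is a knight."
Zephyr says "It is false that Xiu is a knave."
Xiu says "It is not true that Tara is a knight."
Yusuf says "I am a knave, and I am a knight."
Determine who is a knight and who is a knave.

Since Paz is a knight, "Xiu is a knave" needs to be True, which holds.
Since Tara is a knight, "Paz and Zephyr are not the same type" needs to be True, which holds.
Since Sia is a knave, "Yusuf and Zephyr are not the same type, and also Paz is a knight" needs to be False, which holds.
Zephyr is a knave; "it is false that Xiu is a knave" is False, as required.
Xiu is a knave, so "it is not true that Tara is a knight" must be False — and it is.
Yusuf is a knave; "I am a knave, and I am a knight" is False, as required.

Knights: Paz and Tara. Knaves: Sia, Zephyr, Xiu, and Yusuf.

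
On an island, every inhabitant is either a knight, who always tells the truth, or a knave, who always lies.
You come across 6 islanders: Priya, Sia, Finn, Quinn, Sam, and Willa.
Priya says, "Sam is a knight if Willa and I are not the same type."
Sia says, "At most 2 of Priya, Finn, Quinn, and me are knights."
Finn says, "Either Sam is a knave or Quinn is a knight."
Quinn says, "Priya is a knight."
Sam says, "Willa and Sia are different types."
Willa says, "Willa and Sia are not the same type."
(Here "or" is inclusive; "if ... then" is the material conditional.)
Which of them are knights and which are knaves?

Priya is a knight; "Sam is a knight if Willa and I are not the same type" is true, as required.
Sia is a knave, so "at most 2 of Priya, Finn, Quinn, and me are knights" must be False — and it is.
Finn is a knight, and the claim "either Sam is a knave or Quinn is a knight" is indeed true.
Quinn is a knight, so "Priya is a knight" must be true — and it is.
Sam (knight): "Willa and Sia are different types" — true. ✓
As a knight, Willa's statement "Willa and Sia are not the same type" should be true; it is.

Priya is a knight, Sia is a knave, Finn is a knight, Quinn is a knight, Sam is a knight, and Willa is a knight.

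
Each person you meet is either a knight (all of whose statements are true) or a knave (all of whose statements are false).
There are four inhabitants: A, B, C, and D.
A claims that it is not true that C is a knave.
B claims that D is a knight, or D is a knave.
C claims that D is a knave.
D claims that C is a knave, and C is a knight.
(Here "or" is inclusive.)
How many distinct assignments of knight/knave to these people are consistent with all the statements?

1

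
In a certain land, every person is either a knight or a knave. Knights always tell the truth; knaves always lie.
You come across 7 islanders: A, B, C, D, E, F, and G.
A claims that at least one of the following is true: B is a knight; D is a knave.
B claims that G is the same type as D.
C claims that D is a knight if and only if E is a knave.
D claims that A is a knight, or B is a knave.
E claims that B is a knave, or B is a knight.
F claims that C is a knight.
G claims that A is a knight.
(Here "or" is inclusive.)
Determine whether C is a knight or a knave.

C is a knave.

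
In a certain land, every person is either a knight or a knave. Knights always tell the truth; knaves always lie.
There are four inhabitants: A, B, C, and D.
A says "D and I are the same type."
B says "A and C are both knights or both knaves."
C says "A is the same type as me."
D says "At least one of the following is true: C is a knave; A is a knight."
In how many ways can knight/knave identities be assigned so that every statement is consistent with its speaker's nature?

2

Consistent assignments:
  A=knight, B=knight, C=knight, D=knight
  A=knight, B=knave, C=knave, D=knight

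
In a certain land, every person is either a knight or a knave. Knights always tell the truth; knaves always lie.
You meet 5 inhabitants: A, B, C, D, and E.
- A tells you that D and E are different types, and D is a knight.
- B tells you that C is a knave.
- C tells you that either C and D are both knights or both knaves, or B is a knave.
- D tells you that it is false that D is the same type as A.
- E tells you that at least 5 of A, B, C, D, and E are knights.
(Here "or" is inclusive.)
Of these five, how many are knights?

1

The unique consistent assignment is A=knave, B=knave, C=knight, D=knave, E=knave.
That has 1 knight.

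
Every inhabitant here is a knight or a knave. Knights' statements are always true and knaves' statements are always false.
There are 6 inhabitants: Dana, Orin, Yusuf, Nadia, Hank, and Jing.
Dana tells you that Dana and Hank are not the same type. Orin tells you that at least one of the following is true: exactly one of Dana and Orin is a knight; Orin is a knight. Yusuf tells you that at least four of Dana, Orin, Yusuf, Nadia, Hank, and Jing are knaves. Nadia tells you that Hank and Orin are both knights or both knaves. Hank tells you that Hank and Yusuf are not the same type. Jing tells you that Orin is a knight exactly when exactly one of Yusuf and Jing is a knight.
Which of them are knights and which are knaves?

As a knight, Dana's statement "Dana and Hank are not the same type" should be True; it is.
Orin is a knight, so "at least one of the following is true: exactly one of Dana and Orin is a knight; Orin is a knight" must be True — and it is.
Since Yusuf is a knave, "at least four of Dana, Orin, Yusuf, Nadia, Hank, and Jing are knaves" needs to be false, which holds.
Nadia is a knave; "Hank and Orin are both knights or both knaves" is false, as required.
Hank is a knave; "Hank and Yusuf are not the same type" is false, as required.
Jing is a knight; "Orin is a knight exactly when exactly one of Yusuf and Jing is a knight" is True, as required.

Dana is a knight, Orin is a knight, Yusuf is a knave, Nadia is a knave, Hank is a knave, and Jing is a knight.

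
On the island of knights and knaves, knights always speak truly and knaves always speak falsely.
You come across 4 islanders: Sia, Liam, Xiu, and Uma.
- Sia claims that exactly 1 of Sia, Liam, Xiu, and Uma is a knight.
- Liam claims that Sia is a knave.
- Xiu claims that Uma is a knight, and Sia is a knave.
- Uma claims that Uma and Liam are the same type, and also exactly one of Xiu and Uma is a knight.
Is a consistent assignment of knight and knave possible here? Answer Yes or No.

Yes

One consistent assignment: Sia=knight, Liam=knave, Xiu=knave, Uma=knave.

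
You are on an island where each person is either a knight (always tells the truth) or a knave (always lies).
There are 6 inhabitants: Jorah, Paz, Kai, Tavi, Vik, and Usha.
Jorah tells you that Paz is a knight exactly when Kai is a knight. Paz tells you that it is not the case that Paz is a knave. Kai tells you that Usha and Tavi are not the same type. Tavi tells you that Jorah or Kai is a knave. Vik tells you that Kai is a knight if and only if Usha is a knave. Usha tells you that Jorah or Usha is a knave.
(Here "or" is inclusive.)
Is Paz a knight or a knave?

Paz is a knight.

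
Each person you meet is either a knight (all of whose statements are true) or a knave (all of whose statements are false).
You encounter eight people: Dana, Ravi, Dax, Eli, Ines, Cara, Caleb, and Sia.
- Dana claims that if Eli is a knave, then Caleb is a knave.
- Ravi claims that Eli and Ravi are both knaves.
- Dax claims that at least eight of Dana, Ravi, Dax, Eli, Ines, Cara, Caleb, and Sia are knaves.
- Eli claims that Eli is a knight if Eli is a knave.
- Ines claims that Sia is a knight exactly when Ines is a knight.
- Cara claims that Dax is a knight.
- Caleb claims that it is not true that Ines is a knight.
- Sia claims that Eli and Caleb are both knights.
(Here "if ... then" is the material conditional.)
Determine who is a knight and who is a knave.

Dana is a knight, so "if Eli is a knave, then Caleb is a knave" must be True — and it is.
As a knave, Ravi's statement "Eli and Ravi are both knaves" should be False; it is.
Since Dax is a knave, "at least eight of Dana, Ravi, Dax, Eli, Ines, Cara, Caleb, and Sia are knaves" needs to be False, which holds.
As a knight, Eli's statement "Eli is a knight if Eli is a knave" should be True; it is.
Since Ines is a knave, "Sia is a knight exactly when Ines is a knight" needs to be False, which holds.
Cara is a knave, so "Dax is a knight" must be False — and it is.
As a knight, Caleb's statement "it is not true that Ines is a knight" should be True; it is.
As a knight, Sia's statement "Eli and Caleb are both knights" should be True; it is.

Dana is a knight, Ravi is a knave, Dax is a knave, Eli is a knight, Ines is a knave, Cara is a knave, Caleb is a knight, and Sia is a knight.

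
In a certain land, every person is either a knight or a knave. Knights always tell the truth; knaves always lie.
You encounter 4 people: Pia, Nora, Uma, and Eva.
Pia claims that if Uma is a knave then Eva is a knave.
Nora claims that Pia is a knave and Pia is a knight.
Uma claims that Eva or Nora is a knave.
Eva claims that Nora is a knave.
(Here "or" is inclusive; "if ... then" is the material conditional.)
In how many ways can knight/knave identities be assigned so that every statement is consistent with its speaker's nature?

1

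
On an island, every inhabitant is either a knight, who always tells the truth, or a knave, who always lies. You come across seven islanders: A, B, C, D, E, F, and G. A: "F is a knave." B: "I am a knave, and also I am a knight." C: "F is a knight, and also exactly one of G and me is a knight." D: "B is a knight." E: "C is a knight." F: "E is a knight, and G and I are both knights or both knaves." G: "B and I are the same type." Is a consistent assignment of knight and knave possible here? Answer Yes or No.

No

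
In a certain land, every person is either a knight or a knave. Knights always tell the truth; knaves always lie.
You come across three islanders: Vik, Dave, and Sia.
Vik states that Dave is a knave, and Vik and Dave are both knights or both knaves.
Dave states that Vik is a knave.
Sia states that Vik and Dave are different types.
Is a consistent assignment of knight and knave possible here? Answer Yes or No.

Yes

One consistent assignment: Vik=knave, Dave=knight, Sia=knight.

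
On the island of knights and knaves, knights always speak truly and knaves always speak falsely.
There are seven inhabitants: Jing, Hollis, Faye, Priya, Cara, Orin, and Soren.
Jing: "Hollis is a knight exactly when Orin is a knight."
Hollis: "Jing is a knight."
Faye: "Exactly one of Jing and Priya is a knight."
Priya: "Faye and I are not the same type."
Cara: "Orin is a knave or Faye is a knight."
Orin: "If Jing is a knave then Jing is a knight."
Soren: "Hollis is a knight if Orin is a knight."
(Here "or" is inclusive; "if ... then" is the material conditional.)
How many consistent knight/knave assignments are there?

1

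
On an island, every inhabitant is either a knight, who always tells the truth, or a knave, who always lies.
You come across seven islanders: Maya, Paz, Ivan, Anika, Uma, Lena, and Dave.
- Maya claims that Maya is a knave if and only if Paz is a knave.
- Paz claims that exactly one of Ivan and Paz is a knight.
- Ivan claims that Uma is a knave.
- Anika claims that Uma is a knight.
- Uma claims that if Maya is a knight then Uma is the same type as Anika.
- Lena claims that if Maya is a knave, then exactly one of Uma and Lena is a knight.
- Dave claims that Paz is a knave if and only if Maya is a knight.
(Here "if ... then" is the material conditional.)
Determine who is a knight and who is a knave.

Knights: Maya, Paz, Anika, Uma, and Lena. Knaves: Ivan and Dave.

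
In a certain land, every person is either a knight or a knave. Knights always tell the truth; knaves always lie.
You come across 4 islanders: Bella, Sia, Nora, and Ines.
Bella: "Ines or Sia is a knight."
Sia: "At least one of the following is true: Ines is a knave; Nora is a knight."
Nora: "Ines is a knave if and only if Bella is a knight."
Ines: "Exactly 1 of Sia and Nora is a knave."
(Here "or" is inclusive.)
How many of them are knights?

3

The unique consistent assignment is Bella=knight, Sia=knight, Nora=knight, Ines=knave.
That has 3 knights.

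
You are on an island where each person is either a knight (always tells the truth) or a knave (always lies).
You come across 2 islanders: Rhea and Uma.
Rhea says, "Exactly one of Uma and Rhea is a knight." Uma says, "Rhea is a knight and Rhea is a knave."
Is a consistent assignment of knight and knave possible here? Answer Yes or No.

One consistent assignment: Rhea=knight, Uma=knave.

Yes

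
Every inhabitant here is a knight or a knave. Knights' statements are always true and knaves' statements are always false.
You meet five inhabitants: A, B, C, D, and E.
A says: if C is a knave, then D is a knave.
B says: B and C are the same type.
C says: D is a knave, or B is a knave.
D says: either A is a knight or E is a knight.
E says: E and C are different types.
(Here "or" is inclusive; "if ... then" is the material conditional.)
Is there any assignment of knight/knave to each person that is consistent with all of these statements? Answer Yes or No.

No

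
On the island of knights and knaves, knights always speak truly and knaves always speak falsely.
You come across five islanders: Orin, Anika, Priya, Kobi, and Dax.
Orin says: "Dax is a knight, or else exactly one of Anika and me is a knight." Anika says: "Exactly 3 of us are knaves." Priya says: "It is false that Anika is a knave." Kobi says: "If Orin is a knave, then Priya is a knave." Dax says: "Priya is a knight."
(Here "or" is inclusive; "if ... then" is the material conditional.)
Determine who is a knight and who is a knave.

Knights: Kobi. Knaves: Orin, Anika, Priya, and Dax.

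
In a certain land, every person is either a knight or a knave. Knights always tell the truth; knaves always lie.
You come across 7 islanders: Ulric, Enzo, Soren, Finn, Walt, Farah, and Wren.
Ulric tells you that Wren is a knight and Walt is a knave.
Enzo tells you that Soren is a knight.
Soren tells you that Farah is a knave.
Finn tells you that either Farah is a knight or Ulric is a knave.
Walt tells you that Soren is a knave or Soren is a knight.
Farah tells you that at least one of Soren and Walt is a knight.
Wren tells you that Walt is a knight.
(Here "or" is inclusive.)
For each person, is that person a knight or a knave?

Ulric is a knave, Enzo is a knave, Soren is a knave, Finn is a knight, Walt is a knight, Farah is a knight, and Wren is a knight.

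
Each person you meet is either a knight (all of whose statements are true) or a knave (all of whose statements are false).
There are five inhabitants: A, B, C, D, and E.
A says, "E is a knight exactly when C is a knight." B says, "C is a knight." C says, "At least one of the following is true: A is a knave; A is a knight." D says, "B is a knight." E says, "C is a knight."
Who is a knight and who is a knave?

Suppose A is a knave. Then A's statement "E is a knight exactly when C is a knight" would have to be false. Checking the 16 ways to assign the others, none is consistent with every speaker.
(For instance, with B=knight, C=knight, D=knight, E=knight, A's claim "E is a knight exactly when C is a knight" comes out true where it would need to be false.)
So A must be a knight, making "E is a knight exactly when C is a knight" true. Taking A=knight, B=knight, C=knight, D=knight, E=knight, each remaining statement checks out:
  B (knight): "C is a knight" — true. ✓
  C (knight): "at least one of the following is true: A is a knave; A is a knight" — true. ✓
  D (knight): "B is a knight" — true. ✓
  E (knight): "C is a knight" — true. ✓
This is the unique consistent assignment.

Knights: A, B, C, D, and E. Knaves: none.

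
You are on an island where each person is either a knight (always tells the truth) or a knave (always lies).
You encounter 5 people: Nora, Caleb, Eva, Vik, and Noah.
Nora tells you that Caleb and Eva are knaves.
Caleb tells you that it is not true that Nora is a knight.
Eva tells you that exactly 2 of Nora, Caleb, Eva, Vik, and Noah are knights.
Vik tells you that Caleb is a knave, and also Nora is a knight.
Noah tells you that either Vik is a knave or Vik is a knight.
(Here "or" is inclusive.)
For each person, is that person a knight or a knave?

Nora is a knight, Caleb is a knave, Eva is a knave, Vik is a knight, and Noah is a knight.

Nora is a knight, and the claim "Caleb and Eva are knaves" is indeed True.
Since Caleb is a knave, "it is not true that Nora is a knight" needs to be False, which holds.
Since Eva is a knave, "exactly 2 of Nora, Caleb, Eva, Vik, and Noah are knights" needs to be False, which holds.
Vik (knight): "Caleb is a knave, and also Nora is a knight" — True. ✓
Noah is a knight, and the claim "either Vik is a knave or Vik is a knight" is indeed True.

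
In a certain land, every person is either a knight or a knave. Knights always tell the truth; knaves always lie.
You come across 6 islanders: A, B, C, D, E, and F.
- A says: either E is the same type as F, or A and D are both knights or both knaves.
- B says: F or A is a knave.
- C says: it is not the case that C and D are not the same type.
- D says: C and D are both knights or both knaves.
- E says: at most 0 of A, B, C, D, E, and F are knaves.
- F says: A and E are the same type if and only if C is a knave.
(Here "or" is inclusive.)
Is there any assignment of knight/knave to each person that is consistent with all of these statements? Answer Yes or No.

One consistent assignment: A=knight, B=knave, C=knight, D=knight, E=knave, F=knight.

Yes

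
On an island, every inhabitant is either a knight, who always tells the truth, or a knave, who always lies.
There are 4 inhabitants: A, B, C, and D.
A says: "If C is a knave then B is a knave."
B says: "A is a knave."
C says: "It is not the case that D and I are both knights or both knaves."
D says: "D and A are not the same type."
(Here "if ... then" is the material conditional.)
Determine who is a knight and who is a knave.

A is a knave, B is a knight, C is a knave, and D is a knave.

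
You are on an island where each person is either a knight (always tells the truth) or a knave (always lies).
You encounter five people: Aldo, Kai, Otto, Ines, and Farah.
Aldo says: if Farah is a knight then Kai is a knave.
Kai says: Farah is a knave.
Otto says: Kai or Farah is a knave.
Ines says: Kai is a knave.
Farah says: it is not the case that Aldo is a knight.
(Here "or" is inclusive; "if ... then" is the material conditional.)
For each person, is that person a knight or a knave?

Aldo is a knight, Kai is a knight, Otto is a knight, Ines is a knave, and Farah is a knave.

Suppose Aldo is a knave. Then Aldo's statement "if Farah is a knight then Kai is a knave" would have to be false. Checking the 16 ways to assign the others, none is consistent with every speaker.
(For instance, with Kai=knight, Otto=knight, Ines=knave, Farah=knave, Aldo's claim "if Farah is a knight then Kai is a knave" comes out true where it would need to be false.)
So Aldo must be a knight, making "if Farah is a knight then Kai is a knave" true. Taking Aldo=knight, Kai=knight, Otto=knight, Ines=knave, Farah=knave, each remaining statement checks out:
  Kai (knight): "Farah is a knave" — true. ✓
  Otto (knight): "Kai or Farah is a knave" — true. ✓
  Ines (knave): "Kai is a knave" — false. ✓
  Farah (knave): "it is not the case that Aldo is a knight" — false. ✓
This is the unique consistent assignment.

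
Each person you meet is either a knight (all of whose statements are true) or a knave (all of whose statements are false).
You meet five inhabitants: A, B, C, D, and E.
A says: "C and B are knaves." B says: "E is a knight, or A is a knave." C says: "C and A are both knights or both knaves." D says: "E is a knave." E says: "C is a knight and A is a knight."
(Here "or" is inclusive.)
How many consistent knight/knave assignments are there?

Consistent assignments:
  A=knight, B=knave, C=knave, D=knight, E=knave

1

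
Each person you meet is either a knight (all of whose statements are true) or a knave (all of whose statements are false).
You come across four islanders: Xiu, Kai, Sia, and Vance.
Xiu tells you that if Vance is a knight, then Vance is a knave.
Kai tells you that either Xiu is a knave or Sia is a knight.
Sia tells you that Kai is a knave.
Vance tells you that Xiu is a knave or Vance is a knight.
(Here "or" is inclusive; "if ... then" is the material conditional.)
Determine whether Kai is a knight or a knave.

Kai is a knight.

Consistent assignments: {Xiu=knave, Kai=knight, Sia=knave, Vance=knight}
In every consistent assignment, Kai is a knight.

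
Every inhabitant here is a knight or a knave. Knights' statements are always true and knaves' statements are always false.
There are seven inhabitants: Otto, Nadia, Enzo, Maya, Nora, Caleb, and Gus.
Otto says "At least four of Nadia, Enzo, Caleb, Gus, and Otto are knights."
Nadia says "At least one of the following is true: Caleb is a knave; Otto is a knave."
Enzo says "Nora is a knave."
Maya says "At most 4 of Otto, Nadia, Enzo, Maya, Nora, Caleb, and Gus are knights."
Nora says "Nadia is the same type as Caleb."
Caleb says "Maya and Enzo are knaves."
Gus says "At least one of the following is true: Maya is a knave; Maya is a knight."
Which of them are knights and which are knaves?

Otto is a knave, Nadia is a knight, Enzo is a knight, Maya is a knight, Nora is a knave, Caleb is a knave, and Gus is a knight.

Otto is a knave, so "at least four of Nadia, Enzo, Caleb, Gus, and Otto are knights" must be false — and it is.
Nadia is a knight, so "at least one of the following is true: Caleb is a knave; Otto is a knave" must be True — and it is.
Enzo (knight): "Nora is a knave" — True. ✓
Maya is a knight, so "at most 4 of Otto, Nadia, Enzo, Maya, Nora, Caleb, and Gus are knights" must be True — and it is.
Nora is a knave, so "Nadia is the same type as Caleb" must be false — and it is.
Since Caleb is a knave, "Maya and Enzo are knaves" needs to be false, which holds.
Gus is a knight, so "at least one of the following is true: Maya is a knave; Maya is a knight" must be True — and it is.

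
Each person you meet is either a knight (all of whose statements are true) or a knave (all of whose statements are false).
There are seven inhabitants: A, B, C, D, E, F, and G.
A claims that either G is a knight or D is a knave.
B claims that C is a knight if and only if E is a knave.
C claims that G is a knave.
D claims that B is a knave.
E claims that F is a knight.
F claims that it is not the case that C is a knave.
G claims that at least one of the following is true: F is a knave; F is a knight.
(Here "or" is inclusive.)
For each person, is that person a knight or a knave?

Knights: A, D, and G. Knaves: B, C, E, and F.

A is a knight; "either G is a knight or D is a knave" is true, as required.
B (knave): "C is a knight if and only if E is a knave" — False. ✓
C is a knave, and the claim "G is a knave" is indeed False.
As a knight, D's statement "B is a knave" should be true; it is.
E is a knave, and the claim "F is a knight" is indeed False.
F is a knave, and the claim "it is not the case that C is a knave" is indeed False.
G is a knight, so "at least one of the following is true: F is a knave; F is a knight" must be true — and it is.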